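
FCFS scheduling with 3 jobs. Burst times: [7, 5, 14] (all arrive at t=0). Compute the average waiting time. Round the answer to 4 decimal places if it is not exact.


FCFS order (as given): [7, 5, 14]
Waiting times:
  Job 1: wait = 0
  Job 2: wait = 7
  Job 3: wait = 12
Sum of waiting times = 19
Average waiting time = 19/3 = 6.3333

6.3333


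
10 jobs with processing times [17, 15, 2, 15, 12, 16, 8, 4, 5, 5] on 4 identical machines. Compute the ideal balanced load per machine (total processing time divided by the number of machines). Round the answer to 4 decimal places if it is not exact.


Total processing time = 17 + 15 + 2 + 15 + 12 + 16 + 8 + 4 + 5 + 5 = 99
Number of machines = 4
Ideal balanced load = 99 / 4 = 24.75

24.75


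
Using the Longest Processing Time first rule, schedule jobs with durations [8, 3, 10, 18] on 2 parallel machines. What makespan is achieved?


Sort jobs in decreasing order (LPT): [18, 10, 8, 3]
Assign each job to the least loaded machine:
  Machine 1: jobs [18, 3], load = 21
  Machine 2: jobs [10, 8], load = 18
Makespan = max load = 21

21


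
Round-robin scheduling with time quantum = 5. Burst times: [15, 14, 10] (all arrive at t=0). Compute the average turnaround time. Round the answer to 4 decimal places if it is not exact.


Time quantum = 5
Execution trace:
  J1 runs 5 units, time = 5
  J2 runs 5 units, time = 10
  J3 runs 5 units, time = 15
  J1 runs 5 units, time = 20
  J2 runs 5 units, time = 25
  J3 runs 5 units, time = 30
  J1 runs 5 units, time = 35
  J2 runs 4 units, time = 39
Finish times: [35, 39, 30]
Average turnaround = 104/3 = 34.6667

34.6667


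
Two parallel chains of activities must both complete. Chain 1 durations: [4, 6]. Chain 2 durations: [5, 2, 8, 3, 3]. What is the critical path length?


Path A total = 4 + 6 = 10
Path B total = 5 + 2 + 8 + 3 + 3 = 21
Critical path = longest path = max(10, 21) = 21

21


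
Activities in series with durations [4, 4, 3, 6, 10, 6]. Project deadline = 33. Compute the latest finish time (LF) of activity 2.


LF(activity 2) = deadline - sum of successor durations
Successors: activities 3 through 6 with durations [3, 6, 10, 6]
Sum of successor durations = 25
LF = 33 - 25 = 8

8


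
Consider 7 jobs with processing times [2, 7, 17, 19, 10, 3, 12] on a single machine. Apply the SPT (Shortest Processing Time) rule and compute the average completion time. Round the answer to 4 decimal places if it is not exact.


Sort jobs by processing time (SPT order): [2, 3, 7, 10, 12, 17, 19]
Compute completion times sequentially:
  Job 1: processing = 2, completes at 2
  Job 2: processing = 3, completes at 5
  Job 3: processing = 7, completes at 12
  Job 4: processing = 10, completes at 22
  Job 5: processing = 12, completes at 34
  Job 6: processing = 17, completes at 51
  Job 7: processing = 19, completes at 70
Sum of completion times = 196
Average completion time = 196/7 = 28.0

28.0


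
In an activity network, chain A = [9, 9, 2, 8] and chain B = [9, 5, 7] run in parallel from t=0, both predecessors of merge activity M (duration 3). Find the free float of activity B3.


ES(B3) = sum of predecessors on chain B = 14
EF(B3) = ES + duration = 14 + 7 = 21
Successor of B3 is M. ES(M) = max(sum(A), sum(B)) = max(28, 21) = 28
Free float = ES(successor) - EF(current) = 28 - 21 = 7

7


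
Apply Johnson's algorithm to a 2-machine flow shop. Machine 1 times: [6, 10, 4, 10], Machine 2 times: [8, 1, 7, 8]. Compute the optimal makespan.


Apply Johnson's rule:
  Group 1 (a <= b): [(3, 4, 7), (1, 6, 8)]
  Group 2 (a > b): [(4, 10, 8), (2, 10, 1)]
Optimal job order: [3, 1, 4, 2]
Schedule:
  Job 3: M1 done at 4, M2 done at 11
  Job 1: M1 done at 10, M2 done at 19
  Job 4: M1 done at 20, M2 done at 28
  Job 2: M1 done at 30, M2 done at 31
Makespan = 31

31


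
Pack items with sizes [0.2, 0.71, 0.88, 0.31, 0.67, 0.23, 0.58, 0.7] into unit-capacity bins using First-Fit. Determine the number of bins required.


Place items sequentially using First-Fit:
  Item 0.2 -> new Bin 1
  Item 0.71 -> Bin 1 (now 0.91)
  Item 0.88 -> new Bin 2
  Item 0.31 -> new Bin 3
  Item 0.67 -> Bin 3 (now 0.98)
  Item 0.23 -> new Bin 4
  Item 0.58 -> Bin 4 (now 0.81)
  Item 0.7 -> new Bin 5
Total bins used = 5

5


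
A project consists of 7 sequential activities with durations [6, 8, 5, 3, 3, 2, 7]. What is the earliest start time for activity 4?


Activity 4 starts after activities 1 through 3 complete.
Predecessor durations: [6, 8, 5]
ES = 6 + 8 + 5 = 19

19


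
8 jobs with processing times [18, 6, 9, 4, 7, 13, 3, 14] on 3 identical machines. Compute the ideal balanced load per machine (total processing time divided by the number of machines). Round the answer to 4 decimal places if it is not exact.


Total processing time = 18 + 6 + 9 + 4 + 7 + 13 + 3 + 14 = 74
Number of machines = 3
Ideal balanced load = 74 / 3 = 24.6667

24.6667


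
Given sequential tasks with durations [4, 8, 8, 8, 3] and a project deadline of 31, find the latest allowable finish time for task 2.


LF(activity 2) = deadline - sum of successor durations
Successors: activities 3 through 5 with durations [8, 8, 3]
Sum of successor durations = 19
LF = 31 - 19 = 12

12


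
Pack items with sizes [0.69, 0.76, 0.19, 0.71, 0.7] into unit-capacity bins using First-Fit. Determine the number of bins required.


Place items sequentially using First-Fit:
  Item 0.69 -> new Bin 1
  Item 0.76 -> new Bin 2
  Item 0.19 -> Bin 1 (now 0.88)
  Item 0.71 -> new Bin 3
  Item 0.7 -> new Bin 4
Total bins used = 4

4


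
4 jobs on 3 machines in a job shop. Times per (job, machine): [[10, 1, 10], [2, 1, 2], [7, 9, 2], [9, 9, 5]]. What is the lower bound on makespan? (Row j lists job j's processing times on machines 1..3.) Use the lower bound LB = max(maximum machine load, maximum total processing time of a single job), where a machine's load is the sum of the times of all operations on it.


Machine loads:
  Machine 1: 10 + 2 + 7 + 9 = 28
  Machine 2: 1 + 1 + 9 + 9 = 20
  Machine 3: 10 + 2 + 2 + 5 = 19
Max machine load = 28
Job totals:
  Job 1: 21
  Job 2: 5
  Job 3: 18
  Job 4: 23
Max job total = 23
Lower bound = max(28, 23) = 28

28


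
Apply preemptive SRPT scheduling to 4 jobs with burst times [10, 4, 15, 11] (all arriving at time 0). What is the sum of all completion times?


Since all jobs arrive at t=0, SRPT equals SPT ordering.
SPT order: [4, 10, 11, 15]
Completion times:
  Job 1: p=4, C=4
  Job 2: p=10, C=14
  Job 3: p=11, C=25
  Job 4: p=15, C=40
Total completion time = 4 + 14 + 25 + 40 = 83

83


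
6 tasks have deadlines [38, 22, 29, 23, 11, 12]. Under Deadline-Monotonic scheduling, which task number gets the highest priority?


Sort tasks by relative deadline (ascending):
  Task 5: deadline = 11
  Task 6: deadline = 12
  Task 2: deadline = 22
  Task 4: deadline = 23
  Task 3: deadline = 29
  Task 1: deadline = 38
Priority order (highest first): [5, 6, 2, 4, 3, 1]
Highest priority task = 5

5


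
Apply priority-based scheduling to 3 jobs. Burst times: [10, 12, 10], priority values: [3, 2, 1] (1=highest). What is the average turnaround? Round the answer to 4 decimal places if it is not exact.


Sort by priority (ascending = highest first):
Order: [(1, 10), (2, 12), (3, 10)]
Completion times:
  Priority 1, burst=10, C=10
  Priority 2, burst=12, C=22
  Priority 3, burst=10, C=32
Average turnaround = 64/3 = 21.3333

21.3333


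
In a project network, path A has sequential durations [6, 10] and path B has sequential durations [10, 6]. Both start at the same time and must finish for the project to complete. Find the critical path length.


Path A total = 6 + 10 = 16
Path B total = 10 + 6 = 16
Critical path = longest path = max(16, 16) = 16

16


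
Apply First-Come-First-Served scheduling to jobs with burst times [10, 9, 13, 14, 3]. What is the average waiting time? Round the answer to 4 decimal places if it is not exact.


FCFS order (as given): [10, 9, 13, 14, 3]
Waiting times:
  Job 1: wait = 0
  Job 2: wait = 10
  Job 3: wait = 19
  Job 4: wait = 32
  Job 5: wait = 46
Sum of waiting times = 107
Average waiting time = 107/5 = 21.4

21.4


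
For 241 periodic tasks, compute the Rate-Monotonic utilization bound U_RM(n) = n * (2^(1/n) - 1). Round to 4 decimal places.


Compute 2^(1/241) = 1.0028802694
Subtract 1: 1.0028802694 - 1 = 0.0028802694
Multiply by n: 241 * 0.0028802694 = 0.6941449254
Round to 4 dp: 0.6941

0.6941


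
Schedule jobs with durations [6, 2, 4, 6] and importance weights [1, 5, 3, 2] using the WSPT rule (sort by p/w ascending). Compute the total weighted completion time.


Compute p/w ratios and sort ascending (WSPT): [(2, 5), (4, 3), (6, 2), (6, 1)]
Compute weighted completion times:
  Job (p=2,w=5): C=2, w*C=5*2=10
  Job (p=4,w=3): C=6, w*C=3*6=18
  Job (p=6,w=2): C=12, w*C=2*12=24
  Job (p=6,w=1): C=18, w*C=1*18=18
Total weighted completion time = 70

70


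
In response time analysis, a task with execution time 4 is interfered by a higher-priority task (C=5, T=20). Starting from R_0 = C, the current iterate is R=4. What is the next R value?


R_next = C + ceil(R_prev / T_hp) * C_hp
ceil(4 / 20) = ceil(0.2) = 1
Interference = 1 * 5 = 5
R_next = 4 + 5 = 9

9


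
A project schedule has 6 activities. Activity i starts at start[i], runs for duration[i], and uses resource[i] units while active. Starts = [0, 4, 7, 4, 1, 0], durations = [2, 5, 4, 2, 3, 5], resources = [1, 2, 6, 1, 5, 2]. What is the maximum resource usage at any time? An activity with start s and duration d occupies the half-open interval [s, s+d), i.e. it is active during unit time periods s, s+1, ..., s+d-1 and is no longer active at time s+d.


Each activity i is active on [start_i, start_i + duration_i).
Compute total resource usage per time slot:
  t=0: active resources = [1, 2], total = 3
  t=1: active resources = [1, 5, 2], total = 8
  t=2: active resources = [5, 2], total = 7
  t=3: active resources = [5, 2], total = 7
  t=4: active resources = [2, 1, 2], total = 5
  t=5: active resources = [2, 1], total = 3
  t=6: active resources = [2], total = 2
  t=7: active resources = [2, 6], total = 8
  t=8: active resources = [2, 6], total = 8
  t=9: active resources = [6], total = 6
  t=10: active resources = [6], total = 6
Peak resource demand = 8

8


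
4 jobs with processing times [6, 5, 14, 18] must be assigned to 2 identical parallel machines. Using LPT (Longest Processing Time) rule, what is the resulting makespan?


Sort jobs in decreasing order (LPT): [18, 14, 6, 5]
Assign each job to the least loaded machine:
  Machine 1: jobs [18, 5], load = 23
  Machine 2: jobs [14, 6], load = 20
Makespan = max load = 23

23


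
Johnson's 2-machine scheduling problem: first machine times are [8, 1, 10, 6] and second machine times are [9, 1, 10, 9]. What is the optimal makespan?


Apply Johnson's rule:
  Group 1 (a <= b): [(2, 1, 1), (4, 6, 9), (1, 8, 9), (3, 10, 10)]
  Group 2 (a > b): []
Optimal job order: [2, 4, 1, 3]
Schedule:
  Job 2: M1 done at 1, M2 done at 2
  Job 4: M1 done at 7, M2 done at 16
  Job 1: M1 done at 15, M2 done at 25
  Job 3: M1 done at 25, M2 done at 35
Makespan = 35

35


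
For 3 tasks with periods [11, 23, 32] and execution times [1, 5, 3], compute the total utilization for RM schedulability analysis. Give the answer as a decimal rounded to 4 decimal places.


Compute individual utilizations (exact fractions):
  Task 1: C/T = 1/11 (approx. 0.0909)
  Task 2: C/T = 5/23 (approx. 0.2174)
  Task 3: C/T = 3/32 (approx. 0.0938)
Total utilization U = 1/11 + 5/23 + 3/32 = 3255/8096
Rounded to 4 decimal places: U = 0.4021
RM (Liu & Layland) bound for 3 tasks = 0.779763; compare with U = 3255/8096 (approx. 0.402050)
U <= bound, so schedulable by RM sufficient condition.

0.4021


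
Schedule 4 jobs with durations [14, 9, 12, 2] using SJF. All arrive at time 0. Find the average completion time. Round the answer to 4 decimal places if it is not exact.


SJF order (ascending): [2, 9, 12, 14]
Completion times:
  Job 1: burst=2, C=2
  Job 2: burst=9, C=11
  Job 3: burst=12, C=23
  Job 4: burst=14, C=37
Average completion = 73/4 = 18.25

18.25


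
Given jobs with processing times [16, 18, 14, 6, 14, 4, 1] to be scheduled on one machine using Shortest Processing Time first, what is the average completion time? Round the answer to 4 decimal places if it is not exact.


Sort jobs by processing time (SPT order): [1, 4, 6, 14, 14, 16, 18]
Compute completion times sequentially:
  Job 1: processing = 1, completes at 1
  Job 2: processing = 4, completes at 5
  Job 3: processing = 6, completes at 11
  Job 4: processing = 14, completes at 25
  Job 5: processing = 14, completes at 39
  Job 6: processing = 16, completes at 55
  Job 7: processing = 18, completes at 73
Sum of completion times = 209
Average completion time = 209/7 = 29.8571

29.8571


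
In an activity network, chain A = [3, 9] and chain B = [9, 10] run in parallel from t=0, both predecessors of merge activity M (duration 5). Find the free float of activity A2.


ES(A2) = sum of predecessors on chain A = 3
EF(A2) = ES + duration = 3 + 9 = 12
Successor of A2 is M. ES(M) = max(sum(A), sum(B)) = max(12, 19) = 19
Free float = ES(successor) - EF(current) = 19 - 12 = 7

7


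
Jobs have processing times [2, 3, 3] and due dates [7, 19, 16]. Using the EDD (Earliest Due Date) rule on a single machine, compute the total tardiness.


Sort by due date (EDD order): [(2, 7), (3, 16), (3, 19)]
Compute completion times and tardiness:
  Job 1: p=2, d=7, C=2, tardiness=max(0,2-7)=0
  Job 2: p=3, d=16, C=5, tardiness=max(0,5-16)=0
  Job 3: p=3, d=19, C=8, tardiness=max(0,8-19)=0
Total tardiness = 0

0


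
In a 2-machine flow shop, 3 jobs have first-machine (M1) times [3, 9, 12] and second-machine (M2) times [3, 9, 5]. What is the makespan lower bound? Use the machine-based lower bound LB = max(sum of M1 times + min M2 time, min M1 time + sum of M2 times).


LB1 = sum(M1 times) + min(M2 times) = 24 + 3 = 27
LB2 = min(M1 times) + sum(M2 times) = 3 + 17 = 20
Lower bound = max(LB1, LB2) = max(27, 20) = 27

27


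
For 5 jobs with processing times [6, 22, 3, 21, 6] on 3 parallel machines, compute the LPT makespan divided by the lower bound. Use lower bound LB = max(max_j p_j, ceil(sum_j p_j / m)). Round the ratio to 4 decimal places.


LPT order: [22, 21, 6, 6, 3]
Machine loads after assignment: [22, 21, 15]
LPT makespan = 22
Lower bound = max(max_job, ceil(total/3)) = max(22, 20) = 22
Ratio = 22 / 22 = 1.0

1.0


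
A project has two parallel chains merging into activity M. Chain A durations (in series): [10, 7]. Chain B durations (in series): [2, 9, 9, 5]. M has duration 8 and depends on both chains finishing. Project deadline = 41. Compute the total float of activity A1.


Forward pass: ES(A1) = sum of predecessors on chain A = 0
EF = ES + duration = 0 + 10 = 10
Backward pass: LF(M) = deadline = 41; LS(M) = 41 - 8 = 33
LF(A1) = LS(M) - sum(successors on chain A) = 33 - 7 = 26
LS = LF - duration = 26 - 10 = 16
Total float = LS - ES = 16 - 0 = 16

16


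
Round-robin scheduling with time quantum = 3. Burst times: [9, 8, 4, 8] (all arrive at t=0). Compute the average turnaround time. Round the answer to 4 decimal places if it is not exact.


Time quantum = 3
Execution trace:
  J1 runs 3 units, time = 3
  J2 runs 3 units, time = 6
  J3 runs 3 units, time = 9
  J4 runs 3 units, time = 12
  J1 runs 3 units, time = 15
  J2 runs 3 units, time = 18
  J3 runs 1 units, time = 19
  J4 runs 3 units, time = 22
  J1 runs 3 units, time = 25
  J2 runs 2 units, time = 27
  J4 runs 2 units, time = 29
Finish times: [25, 27, 19, 29]
Average turnaround = 100/4 = 25.0

25.0


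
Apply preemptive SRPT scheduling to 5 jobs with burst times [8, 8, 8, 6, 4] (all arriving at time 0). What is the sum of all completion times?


Since all jobs arrive at t=0, SRPT equals SPT ordering.
SPT order: [4, 6, 8, 8, 8]
Completion times:
  Job 1: p=4, C=4
  Job 2: p=6, C=10
  Job 3: p=8, C=18
  Job 4: p=8, C=26
  Job 5: p=8, C=34
Total completion time = 4 + 10 + 18 + 26 + 34 = 92

92


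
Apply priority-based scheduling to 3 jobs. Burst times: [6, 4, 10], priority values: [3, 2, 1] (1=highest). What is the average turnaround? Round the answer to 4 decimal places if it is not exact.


Sort by priority (ascending = highest first):
Order: [(1, 10), (2, 4), (3, 6)]
Completion times:
  Priority 1, burst=10, C=10
  Priority 2, burst=4, C=14
  Priority 3, burst=6, C=20
Average turnaround = 44/3 = 14.6667

14.6667


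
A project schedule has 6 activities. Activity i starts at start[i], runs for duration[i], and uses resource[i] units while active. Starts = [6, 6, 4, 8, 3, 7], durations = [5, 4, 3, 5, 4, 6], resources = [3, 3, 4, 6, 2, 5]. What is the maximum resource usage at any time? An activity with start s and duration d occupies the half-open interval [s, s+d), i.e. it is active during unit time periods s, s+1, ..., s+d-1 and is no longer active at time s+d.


Each activity i is active on [start_i, start_i + duration_i).
Compute total resource usage per time slot:
  t=0: active resources = [], total = 0
  t=1: active resources = [], total = 0
  t=2: active resources = [], total = 0
  t=3: active resources = [2], total = 2
  t=4: active resources = [4, 2], total = 6
  t=5: active resources = [4, 2], total = 6
  t=6: active resources = [3, 3, 4, 2], total = 12
  t=7: active resources = [3, 3, 5], total = 11
  t=8: active resources = [3, 3, 6, 5], total = 17
  t=9: active resources = [3, 3, 6, 5], total = 17
  t=10: active resources = [3, 6, 5], total = 14
  t=11: active resources = [6, 5], total = 11
  t=12: active resources = [6, 5], total = 11
Peak resource demand = 17

17


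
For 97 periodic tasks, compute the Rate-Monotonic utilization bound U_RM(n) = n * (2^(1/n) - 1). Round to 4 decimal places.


Compute 2^(1/97) = 1.0071714397
Subtract 1: 1.0071714397 - 1 = 0.0071714397
Multiply by n: 97 * 0.0071714397 = 0.6956296509
Round to 4 dp: 0.6956

0.6956


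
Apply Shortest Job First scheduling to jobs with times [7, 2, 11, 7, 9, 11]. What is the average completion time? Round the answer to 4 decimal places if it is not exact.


SJF order (ascending): [2, 7, 7, 9, 11, 11]
Completion times:
  Job 1: burst=2, C=2
  Job 2: burst=7, C=9
  Job 3: burst=7, C=16
  Job 4: burst=9, C=25
  Job 5: burst=11, C=36
  Job 6: burst=11, C=47
Average completion = 135/6 = 22.5

22.5


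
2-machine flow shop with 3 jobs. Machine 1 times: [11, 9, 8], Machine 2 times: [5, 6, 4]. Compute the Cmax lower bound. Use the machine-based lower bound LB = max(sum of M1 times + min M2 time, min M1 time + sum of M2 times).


LB1 = sum(M1 times) + min(M2 times) = 28 + 4 = 32
LB2 = min(M1 times) + sum(M2 times) = 8 + 15 = 23
Lower bound = max(LB1, LB2) = max(32, 23) = 32

32


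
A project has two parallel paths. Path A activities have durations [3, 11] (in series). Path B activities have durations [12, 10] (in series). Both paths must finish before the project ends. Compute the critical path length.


Path A total = 3 + 11 = 14
Path B total = 12 + 10 = 22
Critical path = longest path = max(14, 22) = 22

22


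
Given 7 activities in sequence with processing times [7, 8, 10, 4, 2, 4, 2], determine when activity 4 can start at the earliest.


Activity 4 starts after activities 1 through 3 complete.
Predecessor durations: [7, 8, 10]
ES = 7 + 8 + 10 = 25

25


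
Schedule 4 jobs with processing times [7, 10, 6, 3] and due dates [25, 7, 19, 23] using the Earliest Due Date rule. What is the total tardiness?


Sort by due date (EDD order): [(10, 7), (6, 19), (3, 23), (7, 25)]
Compute completion times and tardiness:
  Job 1: p=10, d=7, C=10, tardiness=max(0,10-7)=3
  Job 2: p=6, d=19, C=16, tardiness=max(0,16-19)=0
  Job 3: p=3, d=23, C=19, tardiness=max(0,19-23)=0
  Job 4: p=7, d=25, C=26, tardiness=max(0,26-25)=1
Total tardiness = 4

4


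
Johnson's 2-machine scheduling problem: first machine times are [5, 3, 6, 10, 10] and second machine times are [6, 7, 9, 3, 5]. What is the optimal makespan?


Apply Johnson's rule:
  Group 1 (a <= b): [(2, 3, 7), (1, 5, 6), (3, 6, 9)]
  Group 2 (a > b): [(5, 10, 5), (4, 10, 3)]
Optimal job order: [2, 1, 3, 5, 4]
Schedule:
  Job 2: M1 done at 3, M2 done at 10
  Job 1: M1 done at 8, M2 done at 16
  Job 3: M1 done at 14, M2 done at 25
  Job 5: M1 done at 24, M2 done at 30
  Job 4: M1 done at 34, M2 done at 37
Makespan = 37

37


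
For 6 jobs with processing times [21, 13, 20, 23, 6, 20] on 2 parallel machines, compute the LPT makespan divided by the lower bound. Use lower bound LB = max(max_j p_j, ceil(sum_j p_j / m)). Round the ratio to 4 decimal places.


LPT order: [23, 21, 20, 20, 13, 6]
Machine loads after assignment: [49, 54]
LPT makespan = 54
Lower bound = max(max_job, ceil(total/2)) = max(23, 52) = 52
Ratio = 54 / 52 = 1.0385

1.0385


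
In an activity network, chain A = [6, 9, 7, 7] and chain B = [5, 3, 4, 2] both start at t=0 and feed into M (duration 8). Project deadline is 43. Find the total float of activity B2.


Forward pass: ES(B2) = sum of predecessors on chain B = 5
EF = ES + duration = 5 + 3 = 8
Backward pass: LF(M) = deadline = 43; LS(M) = 43 - 8 = 35
LF(B2) = LS(M) - sum(successors on chain B) = 35 - 6 = 29
LS = LF - duration = 29 - 3 = 26
Total float = LS - ES = 26 - 5 = 21

21


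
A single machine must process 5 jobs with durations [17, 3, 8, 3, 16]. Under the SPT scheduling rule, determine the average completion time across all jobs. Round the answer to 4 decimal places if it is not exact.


Sort jobs by processing time (SPT order): [3, 3, 8, 16, 17]
Compute completion times sequentially:
  Job 1: processing = 3, completes at 3
  Job 2: processing = 3, completes at 6
  Job 3: processing = 8, completes at 14
  Job 4: processing = 16, completes at 30
  Job 5: processing = 17, completes at 47
Sum of completion times = 100
Average completion time = 100/5 = 20.0

20.0


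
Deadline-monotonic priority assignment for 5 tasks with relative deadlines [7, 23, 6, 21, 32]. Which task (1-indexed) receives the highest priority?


Sort tasks by relative deadline (ascending):
  Task 3: deadline = 6
  Task 1: deadline = 7
  Task 4: deadline = 21
  Task 2: deadline = 23
  Task 5: deadline = 32
Priority order (highest first): [3, 1, 4, 2, 5]
Highest priority task = 3

3


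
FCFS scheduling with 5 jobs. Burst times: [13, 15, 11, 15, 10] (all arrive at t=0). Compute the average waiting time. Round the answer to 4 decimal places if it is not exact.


FCFS order (as given): [13, 15, 11, 15, 10]
Waiting times:
  Job 1: wait = 0
  Job 2: wait = 13
  Job 3: wait = 28
  Job 4: wait = 39
  Job 5: wait = 54
Sum of waiting times = 134
Average waiting time = 134/5 = 26.8

26.8


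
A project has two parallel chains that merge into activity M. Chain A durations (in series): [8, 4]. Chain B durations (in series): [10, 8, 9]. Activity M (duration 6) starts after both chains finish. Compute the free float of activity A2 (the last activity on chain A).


ES(A2) = sum of predecessors on chain A = 8
EF(A2) = ES + duration = 8 + 4 = 12
Successor of A2 is M. ES(M) = max(sum(A), sum(B)) = max(12, 27) = 27
Free float = ES(successor) - EF(current) = 27 - 12 = 15

15


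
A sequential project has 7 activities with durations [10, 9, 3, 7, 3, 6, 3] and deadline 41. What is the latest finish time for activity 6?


LF(activity 6) = deadline - sum of successor durations
Successors: activities 7 through 7 with durations [3]
Sum of successor durations = 3
LF = 41 - 3 = 38

38


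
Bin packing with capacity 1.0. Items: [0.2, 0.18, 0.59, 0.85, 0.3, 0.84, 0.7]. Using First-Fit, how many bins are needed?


Place items sequentially using First-Fit:
  Item 0.2 -> new Bin 1
  Item 0.18 -> Bin 1 (now 0.38)
  Item 0.59 -> Bin 1 (now 0.97)
  Item 0.85 -> new Bin 2
  Item 0.3 -> new Bin 3
  Item 0.84 -> new Bin 4
  Item 0.7 -> Bin 3 (now 1.0)
Total bins used = 4

4


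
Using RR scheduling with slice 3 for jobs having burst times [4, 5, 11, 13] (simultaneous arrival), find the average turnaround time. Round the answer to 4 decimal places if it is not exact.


Time quantum = 3
Execution trace:
  J1 runs 3 units, time = 3
  J2 runs 3 units, time = 6
  J3 runs 3 units, time = 9
  J4 runs 3 units, time = 12
  J1 runs 1 units, time = 13
  J2 runs 2 units, time = 15
  J3 runs 3 units, time = 18
  J4 runs 3 units, time = 21
  J3 runs 3 units, time = 24
  J4 runs 3 units, time = 27
  J3 runs 2 units, time = 29
  J4 runs 3 units, time = 32
  J4 runs 1 units, time = 33
Finish times: [13, 15, 29, 33]
Average turnaround = 90/4 = 22.5

22.5


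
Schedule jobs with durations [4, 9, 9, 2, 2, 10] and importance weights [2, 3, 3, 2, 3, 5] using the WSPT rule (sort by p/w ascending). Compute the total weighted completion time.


Compute p/w ratios and sort ascending (WSPT): [(2, 3), (2, 2), (4, 2), (10, 5), (9, 3), (9, 3)]
Compute weighted completion times:
  Job (p=2,w=3): C=2, w*C=3*2=6
  Job (p=2,w=2): C=4, w*C=2*4=8
  Job (p=4,w=2): C=8, w*C=2*8=16
  Job (p=10,w=5): C=18, w*C=5*18=90
  Job (p=9,w=3): C=27, w*C=3*27=81
  Job (p=9,w=3): C=36, w*C=3*36=108
Total weighted completion time = 309

309


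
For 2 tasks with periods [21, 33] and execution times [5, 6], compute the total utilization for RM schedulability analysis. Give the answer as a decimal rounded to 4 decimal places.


Compute individual utilizations (exact fractions):
  Task 1: C/T = 5/21 (approx. 0.2381)
  Task 2: C/T = 6/33 = 2/11 (approx. 0.1818)
Total utilization U = 5/21 + 2/11 = 97/231
Rounded to 4 decimal places: U = 0.4199
RM (Liu & Layland) bound for 2 tasks = 0.828427; compare with U = 97/231 (approx. 0.419913)
U <= bound, so schedulable by RM sufficient condition.

0.4199


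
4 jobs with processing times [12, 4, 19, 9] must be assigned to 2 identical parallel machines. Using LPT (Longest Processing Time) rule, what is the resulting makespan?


Sort jobs in decreasing order (LPT): [19, 12, 9, 4]
Assign each job to the least loaded machine:
  Machine 1: jobs [19, 4], load = 23
  Machine 2: jobs [12, 9], load = 21
Makespan = max load = 23

23


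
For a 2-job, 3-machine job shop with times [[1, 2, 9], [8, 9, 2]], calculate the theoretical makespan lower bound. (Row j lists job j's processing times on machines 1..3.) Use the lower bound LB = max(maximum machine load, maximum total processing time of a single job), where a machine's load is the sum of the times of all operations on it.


Machine loads:
  Machine 1: 1 + 8 = 9
  Machine 2: 2 + 9 = 11
  Machine 3: 9 + 2 = 11
Max machine load = 11
Job totals:
  Job 1: 12
  Job 2: 19
Max job total = 19
Lower bound = max(11, 19) = 19

19


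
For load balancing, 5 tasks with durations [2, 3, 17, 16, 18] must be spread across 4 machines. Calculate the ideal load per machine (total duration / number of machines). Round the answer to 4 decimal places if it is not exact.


Total processing time = 2 + 3 + 17 + 16 + 18 = 56
Number of machines = 4
Ideal balanced load = 56 / 4 = 14.0

14.0


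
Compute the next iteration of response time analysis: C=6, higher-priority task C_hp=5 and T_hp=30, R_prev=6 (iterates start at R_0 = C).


R_next = C + ceil(R_prev / T_hp) * C_hp
ceil(6 / 30) = ceil(0.2) = 1
Interference = 1 * 5 = 5
R_next = 6 + 5 = 11

11


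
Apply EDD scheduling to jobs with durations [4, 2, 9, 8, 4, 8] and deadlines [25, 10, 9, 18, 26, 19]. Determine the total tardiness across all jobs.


Sort by due date (EDD order): [(9, 9), (2, 10), (8, 18), (8, 19), (4, 25), (4, 26)]
Compute completion times and tardiness:
  Job 1: p=9, d=9, C=9, tardiness=max(0,9-9)=0
  Job 2: p=2, d=10, C=11, tardiness=max(0,11-10)=1
  Job 3: p=8, d=18, C=19, tardiness=max(0,19-18)=1
  Job 4: p=8, d=19, C=27, tardiness=max(0,27-19)=8
  Job 5: p=4, d=25, C=31, tardiness=max(0,31-25)=6
  Job 6: p=4, d=26, C=35, tardiness=max(0,35-26)=9
Total tardiness = 25

25


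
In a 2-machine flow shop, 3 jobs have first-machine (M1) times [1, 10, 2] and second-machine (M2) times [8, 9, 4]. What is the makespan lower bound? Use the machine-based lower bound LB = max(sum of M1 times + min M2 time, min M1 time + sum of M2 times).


LB1 = sum(M1 times) + min(M2 times) = 13 + 4 = 17
LB2 = min(M1 times) + sum(M2 times) = 1 + 21 = 22
Lower bound = max(LB1, LB2) = max(17, 22) = 22

22


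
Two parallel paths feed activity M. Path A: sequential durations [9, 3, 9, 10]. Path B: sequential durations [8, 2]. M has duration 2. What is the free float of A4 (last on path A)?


ES(A4) = sum of predecessors on chain A = 21
EF(A4) = ES + duration = 21 + 10 = 31
Successor of A4 is M. ES(M) = max(sum(A), sum(B)) = max(31, 10) = 31
Free float = ES(successor) - EF(current) = 31 - 31 = 0

0


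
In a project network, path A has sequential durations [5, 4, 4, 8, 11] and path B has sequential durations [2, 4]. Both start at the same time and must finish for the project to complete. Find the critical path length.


Path A total = 5 + 4 + 4 + 8 + 11 = 32
Path B total = 2 + 4 = 6
Critical path = longest path = max(32, 6) = 32

32


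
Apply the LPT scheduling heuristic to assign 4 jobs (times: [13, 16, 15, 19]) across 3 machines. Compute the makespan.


Sort jobs in decreasing order (LPT): [19, 16, 15, 13]
Assign each job to the least loaded machine:
  Machine 1: jobs [19], load = 19
  Machine 2: jobs [16], load = 16
  Machine 3: jobs [15, 13], load = 28
Makespan = max load = 28

28


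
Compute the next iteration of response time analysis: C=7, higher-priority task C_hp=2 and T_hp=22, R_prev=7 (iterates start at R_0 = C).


R_next = C + ceil(R_prev / T_hp) * C_hp
ceil(7 / 22) = ceil(0.3182) = 1
Interference = 1 * 2 = 2
R_next = 7 + 2 = 9

9


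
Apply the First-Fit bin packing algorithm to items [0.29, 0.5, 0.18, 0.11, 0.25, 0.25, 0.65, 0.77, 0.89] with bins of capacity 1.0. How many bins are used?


Place items sequentially using First-Fit:
  Item 0.29 -> new Bin 1
  Item 0.5 -> Bin 1 (now 0.79)
  Item 0.18 -> Bin 1 (now 0.97)
  Item 0.11 -> new Bin 2
  Item 0.25 -> Bin 2 (now 0.36)
  Item 0.25 -> Bin 2 (now 0.61)
  Item 0.65 -> new Bin 3
  Item 0.77 -> new Bin 4
  Item 0.89 -> new Bin 5
Total bins used = 5

5


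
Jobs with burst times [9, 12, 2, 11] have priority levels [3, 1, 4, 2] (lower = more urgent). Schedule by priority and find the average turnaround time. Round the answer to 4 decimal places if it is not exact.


Sort by priority (ascending = highest first):
Order: [(1, 12), (2, 11), (3, 9), (4, 2)]
Completion times:
  Priority 1, burst=12, C=12
  Priority 2, burst=11, C=23
  Priority 3, burst=9, C=32
  Priority 4, burst=2, C=34
Average turnaround = 101/4 = 25.25

25.25


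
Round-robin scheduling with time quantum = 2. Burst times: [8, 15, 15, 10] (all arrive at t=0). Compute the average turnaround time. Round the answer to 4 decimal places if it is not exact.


Time quantum = 2
Execution trace:
  J1 runs 2 units, time = 2
  J2 runs 2 units, time = 4
  J3 runs 2 units, time = 6
  J4 runs 2 units, time = 8
  J1 runs 2 units, time = 10
  J2 runs 2 units, time = 12
  J3 runs 2 units, time = 14
  J4 runs 2 units, time = 16
  J1 runs 2 units, time = 18
  J2 runs 2 units, time = 20
  J3 runs 2 units, time = 22
  J4 runs 2 units, time = 24
  J1 runs 2 units, time = 26
  J2 runs 2 units, time = 28
  J3 runs 2 units, time = 30
  J4 runs 2 units, time = 32
  J2 runs 2 units, time = 34
  J3 runs 2 units, time = 36
  J4 runs 2 units, time = 38
  J2 runs 2 units, time = 40
  J3 runs 2 units, time = 42
  J2 runs 2 units, time = 44
  J3 runs 2 units, time = 46
  J2 runs 1 units, time = 47
  J3 runs 1 units, time = 48
Finish times: [26, 47, 48, 38]
Average turnaround = 159/4 = 39.75

39.75


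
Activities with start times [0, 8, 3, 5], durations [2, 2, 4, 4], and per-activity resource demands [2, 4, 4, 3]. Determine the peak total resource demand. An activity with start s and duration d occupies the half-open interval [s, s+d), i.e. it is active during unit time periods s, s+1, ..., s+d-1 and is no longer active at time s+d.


Each activity i is active on [start_i, start_i + duration_i).
Compute total resource usage per time slot:
  t=0: active resources = [2], total = 2
  t=1: active resources = [2], total = 2
  t=2: active resources = [], total = 0
  t=3: active resources = [4], total = 4
  t=4: active resources = [4], total = 4
  t=5: active resources = [4, 3], total = 7
  t=6: active resources = [4, 3], total = 7
  t=7: active resources = [3], total = 3
  t=8: active resources = [4, 3], total = 7
  t=9: active resources = [4], total = 4
Peak resource demand = 7

7


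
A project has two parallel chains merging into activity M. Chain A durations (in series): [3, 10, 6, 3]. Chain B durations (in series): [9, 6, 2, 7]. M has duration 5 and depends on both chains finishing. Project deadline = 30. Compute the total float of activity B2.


Forward pass: ES(B2) = sum of predecessors on chain B = 9
EF = ES + duration = 9 + 6 = 15
Backward pass: LF(M) = deadline = 30; LS(M) = 30 - 5 = 25
LF(B2) = LS(M) - sum(successors on chain B) = 25 - 9 = 16
LS = LF - duration = 16 - 6 = 10
Total float = LS - ES = 10 - 9 = 1

1


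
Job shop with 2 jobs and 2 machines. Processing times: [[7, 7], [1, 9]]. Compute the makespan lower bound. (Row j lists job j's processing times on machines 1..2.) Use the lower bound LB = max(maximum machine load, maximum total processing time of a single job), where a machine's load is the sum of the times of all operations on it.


Machine loads:
  Machine 1: 7 + 1 = 8
  Machine 2: 7 + 9 = 16
Max machine load = 16
Job totals:
  Job 1: 14
  Job 2: 10
Max job total = 14
Lower bound = max(16, 14) = 16

16


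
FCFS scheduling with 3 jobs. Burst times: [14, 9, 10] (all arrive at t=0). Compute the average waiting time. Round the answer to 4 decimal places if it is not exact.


FCFS order (as given): [14, 9, 10]
Waiting times:
  Job 1: wait = 0
  Job 2: wait = 14
  Job 3: wait = 23
Sum of waiting times = 37
Average waiting time = 37/3 = 12.3333

12.3333


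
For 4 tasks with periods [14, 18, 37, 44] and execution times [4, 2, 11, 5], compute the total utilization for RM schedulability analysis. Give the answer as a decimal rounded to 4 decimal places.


Compute individual utilizations (exact fractions):
  Task 1: C/T = 4/14 = 2/7 (approx. 0.2857)
  Task 2: C/T = 2/18 = 1/9 (approx. 0.1111)
  Task 3: C/T = 11/37 (approx. 0.2973)
  Task 4: C/T = 5/44 (approx. 0.1136)
Total utilization U = 2/7 + 1/9 + 11/37 + 5/44 = 82847/102564
Rounded to 4 decimal places: U = 0.8078
RM (Liu & Layland) bound for 4 tasks = 0.756828; compare with U = 82847/102564 (approx. 0.807759)
bound < U <= 1, so the RM sufficient condition is not met (inconclusive; an exact test such as response-time analysis is needed).

0.8078


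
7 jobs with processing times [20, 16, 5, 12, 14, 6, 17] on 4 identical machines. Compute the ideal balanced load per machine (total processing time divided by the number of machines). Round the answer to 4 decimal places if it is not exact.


Total processing time = 20 + 16 + 5 + 12 + 14 + 6 + 17 = 90
Number of machines = 4
Ideal balanced load = 90 / 4 = 22.5

22.5


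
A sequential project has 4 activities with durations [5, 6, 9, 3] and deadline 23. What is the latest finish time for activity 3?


LF(activity 3) = deadline - sum of successor durations
Successors: activities 4 through 4 with durations [3]
Sum of successor durations = 3
LF = 23 - 3 = 20

20


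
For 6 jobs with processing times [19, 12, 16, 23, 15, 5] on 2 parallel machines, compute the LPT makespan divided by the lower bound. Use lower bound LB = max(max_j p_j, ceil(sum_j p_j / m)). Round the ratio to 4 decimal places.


LPT order: [23, 19, 16, 15, 12, 5]
Machine loads after assignment: [43, 47]
LPT makespan = 47
Lower bound = max(max_job, ceil(total/2)) = max(23, 45) = 45
Ratio = 47 / 45 = 1.0444

1.0444


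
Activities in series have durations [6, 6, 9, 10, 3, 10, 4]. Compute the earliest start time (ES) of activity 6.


Activity 6 starts after activities 1 through 5 complete.
Predecessor durations: [6, 6, 9, 10, 3]
ES = 6 + 6 + 9 + 10 + 3 = 34

34


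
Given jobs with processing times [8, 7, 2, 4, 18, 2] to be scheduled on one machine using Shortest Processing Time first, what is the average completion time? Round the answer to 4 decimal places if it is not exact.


Sort jobs by processing time (SPT order): [2, 2, 4, 7, 8, 18]
Compute completion times sequentially:
  Job 1: processing = 2, completes at 2
  Job 2: processing = 2, completes at 4
  Job 3: processing = 4, completes at 8
  Job 4: processing = 7, completes at 15
  Job 5: processing = 8, completes at 23
  Job 6: processing = 18, completes at 41
Sum of completion times = 93
Average completion time = 93/6 = 15.5

15.5


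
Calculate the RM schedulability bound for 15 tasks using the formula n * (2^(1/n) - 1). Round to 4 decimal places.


Compute 2^(1/15) = 1.0472941228
Subtract 1: 1.0472941228 - 1 = 0.0472941228
Multiply by n: 15 * 0.0472941228 = 0.7094118420
Round to 4 dp: 0.7094

0.7094


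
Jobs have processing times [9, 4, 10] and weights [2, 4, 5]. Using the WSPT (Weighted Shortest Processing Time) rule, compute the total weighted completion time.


Compute p/w ratios and sort ascending (WSPT): [(4, 4), (10, 5), (9, 2)]
Compute weighted completion times:
  Job (p=4,w=4): C=4, w*C=4*4=16
  Job (p=10,w=5): C=14, w*C=5*14=70
  Job (p=9,w=2): C=23, w*C=2*23=46
Total weighted completion time = 132

132


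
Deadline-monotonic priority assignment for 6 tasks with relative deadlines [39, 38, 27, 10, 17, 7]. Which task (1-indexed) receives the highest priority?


Sort tasks by relative deadline (ascending):
  Task 6: deadline = 7
  Task 4: deadline = 10
  Task 5: deadline = 17
  Task 3: deadline = 27
  Task 2: deadline = 38
  Task 1: deadline = 39
Priority order (highest first): [6, 4, 5, 3, 2, 1]
Highest priority task = 6

6


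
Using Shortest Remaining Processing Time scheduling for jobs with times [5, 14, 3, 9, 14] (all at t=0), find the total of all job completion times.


Since all jobs arrive at t=0, SRPT equals SPT ordering.
SPT order: [3, 5, 9, 14, 14]
Completion times:
  Job 1: p=3, C=3
  Job 2: p=5, C=8
  Job 3: p=9, C=17
  Job 4: p=14, C=31
  Job 5: p=14, C=45
Total completion time = 3 + 8 + 17 + 31 + 45 = 104

104


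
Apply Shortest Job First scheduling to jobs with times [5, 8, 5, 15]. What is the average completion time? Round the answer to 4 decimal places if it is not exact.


SJF order (ascending): [5, 5, 8, 15]
Completion times:
  Job 1: burst=5, C=5
  Job 2: burst=5, C=10
  Job 3: burst=8, C=18
  Job 4: burst=15, C=33
Average completion = 66/4 = 16.5

16.5


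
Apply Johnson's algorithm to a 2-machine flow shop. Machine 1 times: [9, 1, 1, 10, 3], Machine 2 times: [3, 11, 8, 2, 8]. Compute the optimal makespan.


Apply Johnson's rule:
  Group 1 (a <= b): [(2, 1, 11), (3, 1, 8), (5, 3, 8)]
  Group 2 (a > b): [(1, 9, 3), (4, 10, 2)]
Optimal job order: [2, 3, 5, 1, 4]
Schedule:
  Job 2: M1 done at 1, M2 done at 12
  Job 3: M1 done at 2, M2 done at 20
  Job 5: M1 done at 5, M2 done at 28
  Job 1: M1 done at 14, M2 done at 31
  Job 4: M1 done at 24, M2 done at 33
Makespan = 33

33


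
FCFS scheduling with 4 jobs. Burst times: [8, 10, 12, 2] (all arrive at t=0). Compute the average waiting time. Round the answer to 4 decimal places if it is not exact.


FCFS order (as given): [8, 10, 12, 2]
Waiting times:
  Job 1: wait = 0
  Job 2: wait = 8
  Job 3: wait = 18
  Job 4: wait = 30
Sum of waiting times = 56
Average waiting time = 56/4 = 14.0

14.0


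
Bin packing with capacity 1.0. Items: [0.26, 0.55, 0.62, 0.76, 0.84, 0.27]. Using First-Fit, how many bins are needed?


Place items sequentially using First-Fit:
  Item 0.26 -> new Bin 1
  Item 0.55 -> Bin 1 (now 0.81)
  Item 0.62 -> new Bin 2
  Item 0.76 -> new Bin 3
  Item 0.84 -> new Bin 4
  Item 0.27 -> Bin 2 (now 0.89)
Total bins used = 4

4


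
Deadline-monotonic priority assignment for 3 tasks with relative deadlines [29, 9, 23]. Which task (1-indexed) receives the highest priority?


Sort tasks by relative deadline (ascending):
  Task 2: deadline = 9
  Task 3: deadline = 23
  Task 1: deadline = 29
Priority order (highest first): [2, 3, 1]
Highest priority task = 2

2
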